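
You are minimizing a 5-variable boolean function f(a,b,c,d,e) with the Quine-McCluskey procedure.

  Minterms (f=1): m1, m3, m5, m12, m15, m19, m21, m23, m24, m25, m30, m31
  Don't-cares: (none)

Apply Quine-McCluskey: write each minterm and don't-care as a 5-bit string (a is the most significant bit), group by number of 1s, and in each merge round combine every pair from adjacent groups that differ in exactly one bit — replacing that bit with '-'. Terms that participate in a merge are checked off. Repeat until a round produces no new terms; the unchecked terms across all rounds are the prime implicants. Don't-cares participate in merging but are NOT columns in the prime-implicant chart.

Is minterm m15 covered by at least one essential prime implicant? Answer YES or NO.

YES

Round 0: 00001✓ 00011✓ 00101✓ 01100 01111✓ 10011✓ 10101✓ 10111✓ 11000✓ 11001✓ 11110✓ 11111✓
Round 1: -0011 -0101 -1111 00-01 000-1 1-111 10-11 101-1 1100- 1111-
PIs = {-0011, -0101, -1111, 00-01, 000-1, 01100, 1-111, 10-11, 101-1, 1100-, 1111-}
Coverage chart:
  m1: 00-01,000-1
  m3: -0011,000-1
  m5: -0101,00-01
  m12: 01100 ←essential
  m15: -1111 ←essential
  m19: -0011,10-11
  m21: -0101,101-1
  m23: 1-111,10-11,101-1
  m24: 1100- ←essential
  m25: 1100- ←essential
  m30: 1111- ←essential
  m31: -1111,1-111,1111-
Essential: -1111, 01100, 1100-, 1111-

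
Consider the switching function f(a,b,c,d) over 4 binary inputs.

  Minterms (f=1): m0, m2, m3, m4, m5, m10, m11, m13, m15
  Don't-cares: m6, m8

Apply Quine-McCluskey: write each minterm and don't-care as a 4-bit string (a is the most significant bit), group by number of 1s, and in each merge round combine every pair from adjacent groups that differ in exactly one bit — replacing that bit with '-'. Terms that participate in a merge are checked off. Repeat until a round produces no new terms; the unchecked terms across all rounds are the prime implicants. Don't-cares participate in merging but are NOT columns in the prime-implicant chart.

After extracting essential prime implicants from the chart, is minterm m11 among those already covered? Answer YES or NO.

YES

Round 0: 0000✓ 0010✓ 0011✓ 0100✓ 0101✓ 0110✓ 1000✓ 1010✓ 1011✓ 1101✓ 1111✓
Round 1: -000✓ -010✓ -011✓ -101 0-00✓ 0-10✓ 00-0✓ 001-✓ 01-0✓ 010- 1-11 10-0✓ 101-✓ 11-1
Round 2: -0-0 -01- 0--0
PIs = {-0-0, -01-, -101, 0--0, 010-, 1-11, 11-1}
Coverage chart:
  m0: -0-0,0--0
  m2: -0-0,-01-,0--0
  m3: -01- ←essential
  m4: 0--0,010-
  m5: -101,010-
  m10: -0-0,-01-
  m11: -01-,1-11
  m13: -101,11-1
  m15: 1-11,11-1
Essential: -01-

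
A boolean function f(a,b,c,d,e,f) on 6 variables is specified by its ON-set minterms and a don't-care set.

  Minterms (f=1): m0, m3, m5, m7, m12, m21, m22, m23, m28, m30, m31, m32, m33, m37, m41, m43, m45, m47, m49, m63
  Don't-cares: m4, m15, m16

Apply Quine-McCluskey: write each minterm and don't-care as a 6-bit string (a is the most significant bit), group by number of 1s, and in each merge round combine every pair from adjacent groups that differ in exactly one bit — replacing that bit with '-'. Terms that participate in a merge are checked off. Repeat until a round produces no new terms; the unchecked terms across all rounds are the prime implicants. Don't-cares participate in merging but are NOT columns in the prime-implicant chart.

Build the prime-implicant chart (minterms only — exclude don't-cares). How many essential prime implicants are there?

6

Round 0: 000000✓ 000011✓ 000100✓ 000101✓ 000111✓ 001100✓ 001111✓ 010000✓ 010101✓ 010110✓ 010111✓ 011100✓ 011110✓ 011111✓ 100000✓ 100001✓ 100101✓ 101001✓ 101011✓ 101101✓ 101111✓ 110001✓ 111111✓
Round 1: -00000 -00101 -01111✓ -11111✓ 0-0000 0-0101✓ 0-0111✓ 0-1100 0-1111✓ 00-100 00-111✓ 000-00 000-11 0001-1✓ 00010- 01-110✓ 01-111✓ 0101-1✓ 01011-✓ 0111-0 01111-✓ 1-0001 1-1111✓ 10-001✓ 10-101✓ 100-01✓ 10000- 101-01✓ 101-11✓ 1010-1✓ 1011-1✓
Round 2: --1111 0--111 0-01-1 01-11- 10--01 101--1
PIs = {--1111, -00000, -00101, 0--111, 0-0000, 0-01-1, 0-1100, 00-100, 000-00, 000-11, 00010-, 01-11-, 0111-0, 1-0001, 10--01, 10000-, 101--1}
Coverage chart:
  m0: -00000,0-0000,000-00
  m3: 000-11 ←essential
  m5: -00101,0-01-1,00010-
  m7: 0--111,0-01-1,000-11
  m12: 0-1100,00-100
  m21: 0-01-1 ←essential
  m22: 01-11- ←essential
  m23: 0--111,0-01-1,01-11-
  m28: 0-1100,0111-0
  m30: 01-11-,0111-0
  m31: --1111,0--111,01-11-
  m32: -00000,10000-
  m33: 1-0001,10--01,10000-
  m37: -00101,10--01
  m41: 10--01,101--1
  m43: 101--1 ←essential
  m45: 10--01,101--1
  m47: --1111,101--1
  m49: 1-0001 ←essential
  m63: --1111 ←essential
Essential: --1111, 0-01-1, 000-11, 01-11-, 1-0001, 101--1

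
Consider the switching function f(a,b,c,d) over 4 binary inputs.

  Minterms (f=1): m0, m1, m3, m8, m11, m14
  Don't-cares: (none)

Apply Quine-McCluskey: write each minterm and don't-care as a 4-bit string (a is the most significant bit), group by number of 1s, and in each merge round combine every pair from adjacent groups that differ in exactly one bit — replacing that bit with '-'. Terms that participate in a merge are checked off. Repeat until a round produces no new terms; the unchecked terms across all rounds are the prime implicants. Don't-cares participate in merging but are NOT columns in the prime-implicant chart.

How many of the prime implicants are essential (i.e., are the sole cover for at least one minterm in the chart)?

[col 0] 0000*, 0001*, 0011*, 1000*, 1011*, 1110
[col 1] -000, -011, 00-1, 000-
Prime implicants: -000, -011, 00-1, 000-, 1110
PI chart (minterm → PIs covering it):
  0 | -000,000-
  1 | 00-1,000-
  3 | -011,00-1
  8 | -000  (sole → essential)
  11 | -011  (sole → essential)
  14 | 1110  (sole → essential)
Essential prime implicants: -000, -011, 1110

3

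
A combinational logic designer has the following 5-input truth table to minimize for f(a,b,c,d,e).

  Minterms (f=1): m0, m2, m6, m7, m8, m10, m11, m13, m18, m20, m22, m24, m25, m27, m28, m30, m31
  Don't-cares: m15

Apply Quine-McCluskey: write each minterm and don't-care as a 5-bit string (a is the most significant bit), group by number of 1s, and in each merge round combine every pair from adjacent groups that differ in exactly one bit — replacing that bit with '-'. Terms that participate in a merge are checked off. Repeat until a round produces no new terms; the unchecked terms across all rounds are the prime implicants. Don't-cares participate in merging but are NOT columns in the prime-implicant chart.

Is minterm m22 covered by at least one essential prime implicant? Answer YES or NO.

size-2^0 implicants → 00000(✓)  00010(✓)  00110(✓)  00111(✓)  01000(✓)  01010(✓)  01011(✓)  01101(✓)  01111(✓)  10010(✓)  10100(✓)  10110(✓)  11000(✓)  11001(✓)  11011(✓)  11100(✓)  11110(✓)  11111(✓)
size-2^1 implicants → -0010(✓)  -0110(✓)  -1000  -1011(✓)  -1111(✓)  0-000(✓)  0-010(✓)  0-111  00-10(✓)  000-0(✓)  0011-  01-11(✓)  010-0(✓)  0101-  011-1  1-100(✓)  1-110(✓)  10-10(✓)  101-0(✓)  11-00  11-11(✓)  110-1  1100-  111-0(✓)  1111-
size-2^2 implicants → -0-10  -1-11  0-0-0  1-1-0
Unchecked terms (primes): -0-10, -1-11, -1000, 0-0-0, 0-111, 0011-, 0101-, 011-1, 1-1-0, 11-00, 110-1, 1100-, 1111-
Minterm coverage:
  m0 ⊆ 0-0-0 [E]
  m2 ⊆ -0-10,0-0-0
  m6 ⊆ -0-10,0011-
  m7 ⊆ 0-111,0011-
  m8 ⊆ -1000,0-0-0
  m10 ⊆ 0-0-0,0101-
  m11 ⊆ -1-11,0101-
  m13 ⊆ 011-1 [E]
  m18 ⊆ -0-10 [E]
  m20 ⊆ 1-1-0 [E]
  m22 ⊆ -0-10,1-1-0
  m24 ⊆ -1000,11-00,1100-
  m25 ⊆ 110-1,1100-
  m27 ⊆ -1-11,110-1
  m28 ⊆ 1-1-0,11-00
  m30 ⊆ 1-1-0,1111-
  m31 ⊆ -1-11,1111-
E = {-0-10, 0-0-0, 011-1, 1-1-0}

YES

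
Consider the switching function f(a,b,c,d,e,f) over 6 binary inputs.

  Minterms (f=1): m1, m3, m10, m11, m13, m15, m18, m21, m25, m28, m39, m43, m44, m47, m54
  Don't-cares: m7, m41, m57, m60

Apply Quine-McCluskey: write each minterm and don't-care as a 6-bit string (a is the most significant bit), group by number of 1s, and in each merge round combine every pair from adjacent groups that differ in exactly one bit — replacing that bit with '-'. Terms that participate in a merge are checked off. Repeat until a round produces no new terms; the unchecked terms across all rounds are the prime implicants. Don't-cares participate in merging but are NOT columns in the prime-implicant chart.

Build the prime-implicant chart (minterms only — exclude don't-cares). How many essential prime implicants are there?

[col 0] 000001*, 000011*, 000111*, 001010*, 001011*, 001101*, 001111*, 010010, 010101, 011001*, 011100*, 100111*, 101001*, 101011*, 101100*, 101111*, 110110, 111001*, 111100*
[col 1] -00111*, -01011*, -01111*, -11001, -11100, 00-011*, 00-111*, 000-11*, 0000-1, 001-11*, 00101-, 0011-1, 1-1001, 1-1100, 10-111*, 101-11*, 1010-1
[col 2] -0-111, -01-11, 00--11
Prime implicants: -0-111, -01-11, -11001, -11100, 00--11, 0000-1, 00101-, 0011-1, 010010, 010101, 1-1001, 1-1100, 1010-1, 110110
PI chart (minterm → PIs covering it):
  1 | 0000-1  (sole → essential)
  3 | 00--11,0000-1
  10 | 00101-  (sole → essential)
  11 | -01-11,00--11,00101-
  13 | 0011-1  (sole → essential)
  15 | -0-111,-01-11,00--11,0011-1
  18 | 010010  (sole → essential)
  21 | 010101  (sole → essential)
  25 | -11001  (sole → essential)
  28 | -11100  (sole → essential)
  39 | -0-111  (sole → essential)
  43 | -01-11,1010-1
  44 | 1-1100  (sole → essential)
  47 | -0-111,-01-11
  54 | 110110  (sole → essential)
Essential prime implicants: -0-111, -11001, -11100, 0000-1, 00101-, 0011-1, 010010, 010101, 1-1100, 110110

10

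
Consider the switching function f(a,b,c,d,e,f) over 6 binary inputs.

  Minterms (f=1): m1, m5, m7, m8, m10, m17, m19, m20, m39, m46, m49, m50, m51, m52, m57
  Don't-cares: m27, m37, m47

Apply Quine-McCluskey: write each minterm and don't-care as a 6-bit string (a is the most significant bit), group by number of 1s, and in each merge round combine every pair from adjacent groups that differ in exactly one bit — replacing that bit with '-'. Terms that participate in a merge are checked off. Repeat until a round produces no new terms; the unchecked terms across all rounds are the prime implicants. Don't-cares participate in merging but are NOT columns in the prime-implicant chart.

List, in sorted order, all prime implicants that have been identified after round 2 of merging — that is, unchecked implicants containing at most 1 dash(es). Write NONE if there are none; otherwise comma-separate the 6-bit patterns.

-10100, 0-0001, 000-01, 0010-0, 01-011, 10-111, 10111-, 11-001, 11001-

[col 0] 000001*, 000101*, 000111*, 001000*, 001010*, 010001*, 010011*, 010100*, 011011*, 100101*, 100111*, 101110*, 101111*, 110001*, 110010*, 110011*, 110100*, 111001*
[col 1] -00101*, -00111*, -10001*, -10011*, -10100, 0-0001, 000-01, 0001-1*, 0010-0, 01-011, 0100-1*, 10-111, 1001-1*, 10111-, 11-001, 1100-1*, 11001-
[col 2] -001-1, -100-1
Prime implicants: -001-1, -100-1, -10100, 0-0001, 000-01, 0010-0, 01-011, 10-111, 10111-, 11-001, 11001-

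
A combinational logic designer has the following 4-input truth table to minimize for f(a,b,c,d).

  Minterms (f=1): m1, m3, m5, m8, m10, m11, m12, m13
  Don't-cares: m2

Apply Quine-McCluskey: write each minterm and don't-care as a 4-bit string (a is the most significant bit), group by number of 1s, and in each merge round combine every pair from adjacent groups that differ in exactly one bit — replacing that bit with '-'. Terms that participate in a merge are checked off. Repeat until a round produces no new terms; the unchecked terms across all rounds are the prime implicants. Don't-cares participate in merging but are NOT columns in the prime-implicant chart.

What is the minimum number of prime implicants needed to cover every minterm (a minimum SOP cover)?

Round 0: 0001✓ 0010✓ 0011✓ 0101✓ 1000✓ 1010✓ 1011✓ 1100✓ 1101✓
Round 1: -010✓ -011✓ -101 0-01 00-1 001-✓ 1-00 10-0 101-✓ 110-
Round 2: -01-
PIs = {-01-, -101, 0-01, 00-1, 1-00, 10-0, 110-}
Coverage chart:
  m1: 0-01,00-1
  m3: -01-,00-1
  m5: -101,0-01
  m8: 1-00,10-0
  m10: -01-,10-0
  m11: -01- ←essential
  m12: 1-00,110-
  m13: -101,110-
Essential: -01-
Petrick residual → -101, 0-01, 1-00
Min cover (4 terms): b'c + bc'd + a'c'd + ac'd'

4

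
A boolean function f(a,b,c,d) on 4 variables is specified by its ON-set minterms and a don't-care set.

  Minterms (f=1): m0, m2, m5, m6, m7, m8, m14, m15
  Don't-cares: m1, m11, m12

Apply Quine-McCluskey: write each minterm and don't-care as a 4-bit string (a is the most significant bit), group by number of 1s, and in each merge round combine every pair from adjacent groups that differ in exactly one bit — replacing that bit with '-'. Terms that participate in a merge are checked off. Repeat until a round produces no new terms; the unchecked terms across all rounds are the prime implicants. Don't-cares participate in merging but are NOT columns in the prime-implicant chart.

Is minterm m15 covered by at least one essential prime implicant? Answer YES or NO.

NO

size-2^0 implicants → 0000(✓)  0001(✓)  0010(✓)  0101(✓)  0110(✓)  0111(✓)  1000(✓)  1011(✓)  1100(✓)  1110(✓)  1111(✓)
size-2^1 implicants → -000  -110(✓)  -111(✓)  0-01  0-10  00-0  000-  01-1  011-(✓)  1-00  1-11  11-0  111-(✓)
size-2^2 implicants → -11-
Unchecked terms (primes): -000, -11-, 0-01, 0-10, 00-0, 000-, 01-1, 1-00, 1-11, 11-0
Minterm coverage:
  m0 ⊆ -000,00-0,000-
  m2 ⊆ 0-10,00-0
  m5 ⊆ 0-01,01-1
  m6 ⊆ -11-,0-10
  m7 ⊆ -11-,01-1
  m8 ⊆ -000,1-00
  m14 ⊆ -11-,11-0
  m15 ⊆ -11-,1-11
(no essential prime implicants)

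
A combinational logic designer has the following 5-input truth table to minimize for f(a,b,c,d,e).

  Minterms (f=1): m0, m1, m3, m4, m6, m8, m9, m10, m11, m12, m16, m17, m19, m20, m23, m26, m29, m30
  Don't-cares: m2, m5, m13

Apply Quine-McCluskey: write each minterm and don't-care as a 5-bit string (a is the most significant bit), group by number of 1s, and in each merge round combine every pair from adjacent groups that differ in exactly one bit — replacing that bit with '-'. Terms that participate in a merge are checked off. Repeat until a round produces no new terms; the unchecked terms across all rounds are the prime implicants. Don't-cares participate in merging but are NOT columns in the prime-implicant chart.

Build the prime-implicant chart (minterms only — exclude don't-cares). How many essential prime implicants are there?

7

[col 0] 00000*, 00001*, 00010*, 00011*, 00100*, 00101*, 00110*, 01000*, 01001*, 01010*, 01011*, 01100*, 01101*, 10000*, 10001*, 10011*, 10100*, 10111*, 11010*, 11101*, 11110*
[col 1] -0000*, -0001*, -0011*, -0100*, -1010, -1101, 0-000*, 0-001*, 0-010*, 0-011*, 0-100*, 0-101*, 00-00*, 00-01*, 00-10*, 000-0*, 000-1*, 0000-*, 0001-*, 001-0*, 0010-*, 01-00*, 01-01*, 010-0*, 010-1*, 0100-*, 0101-*, 0110-*, 10-00*, 10-11, 100-1*, 1000-*, 11-10
[col 2] -0-00, -00-1, -000-, 0--00*, 0--01*, 0-0-0*, 0-0-1*, 0-00-*, 0-01-*, 0-10-*, 00--0, 00-0-*, 000--*, 01-0-*, 010--*
[col 3] 0--0-, 0-0--
Prime implicants: -0-00, -00-1, -000-, -1010, -1101, 0--0-, 0-0--, 00--0, 10-11, 11-10
PI chart (minterm → PIs covering it):
  0 | -0-00,-000-,0--0-,0-0--,00--0
  1 | -00-1,-000-,0--0-,0-0--
  3 | -00-1,0-0--
  4 | -0-00,0--0-,00--0
  6 | 00--0  (sole → essential)
  8 | 0--0-,0-0--
  9 | 0--0-,0-0--
  10 | -1010,0-0--
  11 | 0-0--  (sole → essential)
  12 | 0--0-  (sole → essential)
  16 | -0-00,-000-
  17 | -00-1,-000-
  19 | -00-1,10-11
  20 | -0-00  (sole → essential)
  23 | 10-11  (sole → essential)
  26 | -1010,11-10
  29 | -1101  (sole → essential)
  30 | 11-10  (sole → essential)
Essential prime implicants: -0-00, -1101, 0--0-, 0-0--, 00--0, 10-11, 11-10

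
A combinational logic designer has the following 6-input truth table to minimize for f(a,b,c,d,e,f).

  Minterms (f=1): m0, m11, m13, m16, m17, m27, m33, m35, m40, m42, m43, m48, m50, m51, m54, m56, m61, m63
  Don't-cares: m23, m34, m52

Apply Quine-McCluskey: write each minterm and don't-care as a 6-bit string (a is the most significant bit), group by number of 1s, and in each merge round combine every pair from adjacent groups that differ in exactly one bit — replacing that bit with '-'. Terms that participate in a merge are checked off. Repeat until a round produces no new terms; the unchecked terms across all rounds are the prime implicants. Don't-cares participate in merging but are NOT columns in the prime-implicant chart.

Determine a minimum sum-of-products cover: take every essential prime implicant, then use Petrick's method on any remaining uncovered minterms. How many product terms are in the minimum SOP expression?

Round 0: 000000✓ 001011✓ 001101 010000✓ 010001✓ 010111 011011✓ 100001✓ 100010✓ 100011✓ 101000✓ 101010✓ 101011✓ 110000✓ 110010✓ 110011✓ 110100✓ 110110✓ 111000✓ 111101✓ 111111✓
Round 1: -01011 -10000 0-0000 0-1011 01000- 1-0010✓ 1-0011✓ 1-1000 10-010✓ 10-011✓ 1000-1 10001-✓ 1010-0 10101-✓ 11-000 110-00✓ 110-10✓ 1100-0✓ 11001-✓ 1101-0✓ 1111-1
Round 2: 1-001- 10-01- 110--0
PIs = {-01011, -10000, 0-0000, 0-1011, 001101, 01000-, 010111, 1-001-, 1-1000, 10-01-, 1000-1, 1010-0, 11-000, 110--0, 1111-1}
Coverage chart:
  m0: 0-0000 ←essential
  m11: -01011,0-1011
  m13: 001101 ←essential
  m16: -10000,0-0000,01000-
  m17: 01000- ←essential
  m27: 0-1011 ←essential
  m33: 1000-1 ←essential
  m35: 1-001-,10-01-,1000-1
  m40: 1-1000,1010-0
  m42: 10-01-,1010-0
  m43: -01011,10-01-
  m48: -10000,11-000,110--0
  m50: 1-001-,110--0
  m51: 1-001- ←essential
  m54: 110--0 ←essential
  m56: 1-1000,11-000
  m61: 1111-1 ←essential
  m63: 1111-1 ←essential
Essential: 0-0000, 0-1011, 001101, 01000-, 1-001-, 1000-1, 110--0, 1111-1
Petrick residual → 1-1000, 10-01-
Min cover (10 terms): a'c'd'e'f' + a'cd'ef + a'b'cde'f + a'bc'd'e' + ac'd'e + acd'e'f' + ab'd'e + ab'c'd'f + abc'f' + abcdf

10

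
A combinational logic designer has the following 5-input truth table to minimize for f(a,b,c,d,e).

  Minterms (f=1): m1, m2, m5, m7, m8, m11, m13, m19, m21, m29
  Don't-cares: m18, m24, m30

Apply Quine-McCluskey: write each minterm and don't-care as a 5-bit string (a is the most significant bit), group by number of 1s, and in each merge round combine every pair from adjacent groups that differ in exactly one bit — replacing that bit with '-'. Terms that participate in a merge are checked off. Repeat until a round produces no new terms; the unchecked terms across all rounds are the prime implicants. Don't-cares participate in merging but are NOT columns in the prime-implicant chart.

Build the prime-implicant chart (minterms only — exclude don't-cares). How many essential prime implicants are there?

size-2^0 implicants → 00001(✓)  00010(✓)  00101(✓)  00111(✓)  01000(✓)  01011  01101(✓)  10010(✓)  10011(✓)  10101(✓)  11000(✓)  11101(✓)  11110
size-2^1 implicants → -0010  -0101(✓)  -1000  -1101(✓)  0-101(✓)  00-01  001-1  1-101(✓)  1001-
size-2^2 implicants → --101
Unchecked terms (primes): --101, -0010, -1000, 00-01, 001-1, 01011, 1001-, 11110
Minterm coverage:
  m1 ⊆ 00-01 [E]
  m2 ⊆ -0010 [E]
  m5 ⊆ --101,00-01,001-1
  m7 ⊆ 001-1 [E]
  m8 ⊆ -1000 [E]
  m11 ⊆ 01011 [E]
  m13 ⊆ --101 [E]
  m19 ⊆ 1001- [E]
  m21 ⊆ --101 [E]
  m29 ⊆ --101 [E]
E = {--101, -0010, -1000, 00-01, 001-1, 01011, 1001-}

7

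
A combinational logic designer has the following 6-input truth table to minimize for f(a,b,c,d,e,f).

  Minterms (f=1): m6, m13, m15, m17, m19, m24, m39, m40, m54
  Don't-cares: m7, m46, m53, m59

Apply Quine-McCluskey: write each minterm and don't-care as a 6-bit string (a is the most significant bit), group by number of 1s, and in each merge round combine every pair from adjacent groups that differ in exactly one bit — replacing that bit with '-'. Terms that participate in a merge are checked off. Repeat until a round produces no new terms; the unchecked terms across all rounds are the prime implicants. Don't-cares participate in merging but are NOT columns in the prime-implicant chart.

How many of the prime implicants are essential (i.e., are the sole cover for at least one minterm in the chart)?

size-2^0 implicants → 000110(✓)  000111(✓)  001101(✓)  001111(✓)  010001(✓)  010011(✓)  011000  100111(✓)  101000  101110  110101  110110  111011
size-2^1 implicants → -00111  00-111  00011-  0011-1  0100-1
Unchecked terms (primes): -00111, 00-111, 00011-, 0011-1, 0100-1, 011000, 101000, 101110, 110101, 110110, 111011
Minterm coverage:
  m6 ⊆ 00011- [E]
  m13 ⊆ 0011-1 [E]
  m15 ⊆ 00-111,0011-1
  m17 ⊆ 0100-1 [E]
  m19 ⊆ 0100-1 [E]
  m24 ⊆ 011000 [E]
  m39 ⊆ -00111 [E]
  m40 ⊆ 101000 [E]
  m54 ⊆ 110110 [E]
E = {-00111, 00011-, 0011-1, 0100-1, 011000, 101000, 110110}

7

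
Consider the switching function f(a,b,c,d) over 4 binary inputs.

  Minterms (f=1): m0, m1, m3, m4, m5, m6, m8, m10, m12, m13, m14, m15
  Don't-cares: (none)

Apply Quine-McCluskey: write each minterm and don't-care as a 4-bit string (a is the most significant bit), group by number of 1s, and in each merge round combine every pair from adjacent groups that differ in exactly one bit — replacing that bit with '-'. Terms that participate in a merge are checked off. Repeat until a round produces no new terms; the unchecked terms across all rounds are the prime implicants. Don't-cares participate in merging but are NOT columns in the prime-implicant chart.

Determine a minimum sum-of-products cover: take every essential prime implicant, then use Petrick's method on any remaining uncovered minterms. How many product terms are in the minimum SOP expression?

Round 0: 0000✓ 0001✓ 0011✓ 0100✓ 0101✓ 0110✓ 1000✓ 1010✓ 1100✓ 1101✓ 1110✓ 1111✓
Round 1: -000✓ -100✓ -101✓ -110✓ 0-00✓ 0-01✓ 00-1 000-✓ 01-0✓ 010-✓ 1-00✓ 1-10✓ 10-0✓ 11-0✓ 11-1✓ 110-✓ 111-✓
Round 2: --00 -1-0 -10- 0-0- 1--0 11--
PIs = {--00, -1-0, -10-, 0-0-, 00-1, 1--0, 11--}
Coverage chart:
  m0: --00,0-0-
  m1: 0-0-,00-1
  m3: 00-1 ←essential
  m4: --00,-1-0,-10-,0-0-
  m5: -10-,0-0-
  m6: -1-0 ←essential
  m8: --00,1--0
  m10: 1--0 ←essential
  m12: --00,-1-0,-10-,1--0,11--
  m13: -10-,11--
  m14: -1-0,1--0,11--
  m15: 11-- ←essential
Essential: -1-0, 00-1, 1--0, 11--
Petrick residual → 0-0-
Min cover (5 terms): bd' + a'c' + a'b'd + ad' + ab

5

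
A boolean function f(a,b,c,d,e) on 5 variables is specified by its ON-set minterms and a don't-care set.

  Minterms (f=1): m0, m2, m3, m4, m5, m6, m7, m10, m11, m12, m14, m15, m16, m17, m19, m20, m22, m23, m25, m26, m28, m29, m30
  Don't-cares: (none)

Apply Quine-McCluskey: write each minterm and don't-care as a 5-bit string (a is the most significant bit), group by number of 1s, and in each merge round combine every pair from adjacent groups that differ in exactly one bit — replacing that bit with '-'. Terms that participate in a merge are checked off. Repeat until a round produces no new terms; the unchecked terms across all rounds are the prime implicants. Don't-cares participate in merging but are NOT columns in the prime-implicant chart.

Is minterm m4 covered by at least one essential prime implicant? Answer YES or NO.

YES

Round 0: 00000✓ 00010✓ 00011✓ 00100✓ 00101✓ 00110✓ 00111✓ 01010✓ 01011✓ 01100✓ 01110✓ 01111✓ 10000✓ 10001✓ 10011✓ 10100✓ 10110✓ 10111✓ 11001✓ 11010✓ 11100✓ 11101✓ 11110✓
Round 1: -0000✓ -0011✓ -0100✓ -0110✓ -0111✓ -1010✓ -1100✓ -1110✓ 0-010✓ 0-011✓ 0-100✓ 0-110✓ 0-111✓ 00-00✓ 00-10✓ 00-11✓ 000-0✓ 0001-✓ 001-0✓ 001-1✓ 0010-✓ 0011-✓ 01-10✓ 01-11✓ 0101-✓ 011-0✓ 0111-✓ 1-001 1-100✓ 1-110✓ 10-00✓ 10-11✓ 100-1 1000- 101-0✓ 1011-✓ 11-01 11-10✓ 111-0✓ 1110-
Round 2: --100✓ --110✓ -0-00 -0-11 -01-0✓ -011- -1-10 -11-0✓ 0--10✓ 0--11✓ 0-01-✓ 0-1-0✓ 0-11-✓ 00--0 00-1-✓ 001-- 01-1-✓ 1-1-0✓
Round 3: --1-0 0--1-
PIs = {--1-0, -0-00, -0-11, -011-, -1-10, 0--1-, 00--0, 001--, 1-001, 100-1, 1000-, 11-01, 1110-}
Coverage chart:
  m0: -0-00,00--0
  m2: 0--1-,00--0
  m3: -0-11,0--1-
  m4: --1-0,-0-00,00--0,001--
  m5: 001-- ←essential
  m6: --1-0,-011-,0--1-,00--0,001--
  m7: -0-11,-011-,0--1-,001--
  m10: -1-10,0--1-
  m11: 0--1- ←essential
  m12: --1-0 ←essential
  m14: --1-0,-1-10,0--1-
  m15: 0--1- ←essential
  m16: -0-00,1000-
  m17: 1-001,100-1,1000-
  m19: -0-11,100-1
  m20: --1-0,-0-00
  m22: --1-0,-011-
  m23: -0-11,-011-
  m25: 1-001,11-01
  m26: -1-10 ←essential
  m28: --1-0,1110-
  m29: 11-01,1110-
  m30: --1-0,-1-10
Essential: --1-0, -1-10, 0--1-, 001--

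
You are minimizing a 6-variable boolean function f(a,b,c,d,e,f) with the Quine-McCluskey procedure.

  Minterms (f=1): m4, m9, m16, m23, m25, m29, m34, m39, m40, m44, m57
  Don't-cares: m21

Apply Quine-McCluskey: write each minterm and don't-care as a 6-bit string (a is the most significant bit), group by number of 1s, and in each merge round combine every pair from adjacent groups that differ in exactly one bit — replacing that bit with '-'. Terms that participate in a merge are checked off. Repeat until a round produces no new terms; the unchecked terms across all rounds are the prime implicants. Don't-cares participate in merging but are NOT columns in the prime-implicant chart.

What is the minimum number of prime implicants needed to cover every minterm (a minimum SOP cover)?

9

size-2^0 implicants → 000100  001001(✓)  010000  010101(✓)  010111(✓)  011001(✓)  011101(✓)  100010  100111  101000(✓)  101100(✓)  111001(✓)
size-2^1 implicants → -11001  0-1001  01-101  0101-1  011-01  101-00
Unchecked terms (primes): -11001, 0-1001, 000100, 01-101, 010000, 0101-1, 011-01, 100010, 100111, 101-00
Minterm coverage:
  m4 ⊆ 000100 [E]
  m9 ⊆ 0-1001 [E]
  m16 ⊆ 010000 [E]
  m23 ⊆ 0101-1 [E]
  m25 ⊆ -11001,0-1001,011-01
  m29 ⊆ 01-101,011-01
  m34 ⊆ 100010 [E]
  m39 ⊆ 100111 [E]
  m40 ⊆ 101-00 [E]
  m44 ⊆ 101-00 [E]
  m57 ⊆ -11001 [E]
E = {-11001, 0-1001, 000100, 010000, 0101-1, 100010, 100111, 101-00}
Petrick residual → 01-101
Cover = bcd'e'f + a'cd'e'f + a'b'c'de'f' + a'bde'f + a'bc'd'e'f' + a'bc'df + ab'c'd'ef' + ab'c'def + ab'ce'f'  |cover|=9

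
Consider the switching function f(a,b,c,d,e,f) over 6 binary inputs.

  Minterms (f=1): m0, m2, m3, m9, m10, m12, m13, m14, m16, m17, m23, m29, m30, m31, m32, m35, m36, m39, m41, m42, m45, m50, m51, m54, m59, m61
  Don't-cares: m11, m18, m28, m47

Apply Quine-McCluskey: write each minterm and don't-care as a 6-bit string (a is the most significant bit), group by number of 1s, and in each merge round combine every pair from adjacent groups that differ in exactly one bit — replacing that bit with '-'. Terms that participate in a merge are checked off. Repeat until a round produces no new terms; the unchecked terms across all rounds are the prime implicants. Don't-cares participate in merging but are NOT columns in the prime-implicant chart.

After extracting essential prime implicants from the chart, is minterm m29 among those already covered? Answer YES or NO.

size-2^0 implicants → 000000(✓)  000010(✓)  000011(✓)  001001(✓)  001010(✓)  001011(✓)  001100(✓)  001101(✓)  001110(✓)  010000(✓)  010001(✓)  010010(✓)  010111(✓)  011100(✓)  011101(✓)  011110(✓)  011111(✓)  100000(✓)  100011(✓)  100100(✓)  100111(✓)  101001(✓)  101010(✓)  101101(✓)  101111(✓)  110010(✓)  110011(✓)  110110(✓)  111011(✓)  111101(✓)
size-2^1 implicants → -00000  -00011  -01001(✓)  -01010  -01101(✓)  -10010  -11101(✓)  0-0000(✓)  0-0010(✓)  0-1100(✓)  0-1101(✓)  0-1110(✓)  00-010(✓)  00-011(✓)  0000-0(✓)  00001-(✓)  001-01(✓)  001-10  0010-1  00101-(✓)  0011-0(✓)  00110-(✓)  01-111  0100-0(✓)  01000-  0111-0(✓)  0111-1(✓)  01110-(✓)  01111-(✓)  1-0011  1-1101(✓)  10-111  100-00  100-11  101-01(✓)  1011-1  11-011  110-10  11001-
size-2^2 implicants → --1101  -01-01  0-00-0  0-11-0  0-110-  00-01-  0111--
Unchecked terms (primes): --1101, -00000, -00011, -01-01, -01010, -10010, 0-00-0, 0-11-0, 0-110-, 00-01-, 001-10, 0010-1, 01-111, 01000-, 0111--, 1-0011, 10-111, 100-00, 100-11, 1011-1, 11-011, 110-10, 11001-
Minterm coverage:
  m0 ⊆ -00000,0-00-0
  m2 ⊆ 0-00-0,00-01-
  m3 ⊆ -00011,00-01-
  m9 ⊆ -01-01,0010-1
  m10 ⊆ -01010,00-01-,001-10
  m12 ⊆ 0-11-0,0-110-
  m13 ⊆ --1101,-01-01,0-110-
  m14 ⊆ 0-11-0,001-10
  m16 ⊆ 0-00-0,01000-
  m17 ⊆ 01000- [E]
  m23 ⊆ 01-111 [E]
  m29 ⊆ --1101,0-110-,0111--
  m30 ⊆ 0-11-0,0111--
  m31 ⊆ 01-111,0111--
  m32 ⊆ -00000,100-00
  m35 ⊆ -00011,1-0011,100-11
  m36 ⊆ 100-00 [E]
  m39 ⊆ 10-111,100-11
  m41 ⊆ -01-01 [E]
  m42 ⊆ -01010 [E]
  m45 ⊆ --1101,-01-01,1011-1
  m50 ⊆ -10010,110-10,11001-
  m51 ⊆ 1-0011,11-011,11001-
  m54 ⊆ 110-10 [E]
  m59 ⊆ 11-011 [E]
  m61 ⊆ --1101 [E]
E = {--1101, -01-01, -01010, 01-111, 01000-, 100-00, 11-011, 110-10}

YES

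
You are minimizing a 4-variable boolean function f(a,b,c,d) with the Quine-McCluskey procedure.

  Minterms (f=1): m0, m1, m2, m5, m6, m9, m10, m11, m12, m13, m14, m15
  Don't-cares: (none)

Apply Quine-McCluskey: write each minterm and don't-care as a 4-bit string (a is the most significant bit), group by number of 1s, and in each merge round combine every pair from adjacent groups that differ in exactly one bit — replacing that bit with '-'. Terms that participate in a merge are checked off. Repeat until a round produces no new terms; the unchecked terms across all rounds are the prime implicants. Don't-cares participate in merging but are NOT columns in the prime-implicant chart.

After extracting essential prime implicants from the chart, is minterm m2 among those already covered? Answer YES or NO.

Round 0: 0000✓ 0001✓ 0010✓ 0101✓ 0110✓ 1001✓ 1010✓ 1011✓ 1100✓ 1101✓ 1110✓ 1111✓
Round 1: -001✓ -010✓ -101✓ -110✓ 0-01✓ 0-10✓ 00-0 000- 1-01✓ 1-10✓ 1-11✓ 10-1✓ 101-✓ 11-0✓ 11-1✓ 110-✓ 111-✓
Round 2: --01 --10 1--1 1-1- 11--
PIs = {--01, --10, 00-0, 000-, 1--1, 1-1-, 11--}
Coverage chart:
  m0: 00-0,000-
  m1: --01,000-
  m2: --10,00-0
  m5: --01 ←essential
  m6: --10 ←essential
  m9: --01,1--1
  m10: --10,1-1-
  m11: 1--1,1-1-
  m12: 11-- ←essential
  m13: --01,1--1,11--
  m14: --10,1-1-,11--
  m15: 1--1,1-1-,11--
Essential: --01, --10, 11--

YES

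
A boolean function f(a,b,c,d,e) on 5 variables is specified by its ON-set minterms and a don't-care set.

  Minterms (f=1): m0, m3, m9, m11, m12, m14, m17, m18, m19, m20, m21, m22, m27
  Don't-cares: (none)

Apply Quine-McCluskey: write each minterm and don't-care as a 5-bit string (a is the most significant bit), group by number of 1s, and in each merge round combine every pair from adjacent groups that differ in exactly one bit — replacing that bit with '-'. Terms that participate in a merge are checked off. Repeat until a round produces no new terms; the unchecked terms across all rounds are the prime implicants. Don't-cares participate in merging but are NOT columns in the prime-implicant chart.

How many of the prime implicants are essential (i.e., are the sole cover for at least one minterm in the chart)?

4

size-2^0 implicants → 00000  00011(✓)  01001(✓)  01011(✓)  01100(✓)  01110(✓)  10001(✓)  10010(✓)  10011(✓)  10100(✓)  10101(✓)  10110(✓)  11011(✓)
size-2^1 implicants → -0011(✓)  -1011(✓)  0-011(✓)  010-1  011-0  1-011(✓)  10-01  10-10  100-1  1001-  101-0  1010-
size-2^2 implicants → --011
Unchecked terms (primes): --011, 00000, 010-1, 011-0, 10-01, 10-10, 100-1, 1001-, 101-0, 1010-
Minterm coverage:
  m0 ⊆ 00000 [E]
  m3 ⊆ --011 [E]
  m9 ⊆ 010-1 [E]
  m11 ⊆ --011,010-1
  m12 ⊆ 011-0 [E]
  m14 ⊆ 011-0 [E]
  m17 ⊆ 10-01,100-1
  m18 ⊆ 10-10,1001-
  m19 ⊆ --011,100-1,1001-
  m20 ⊆ 101-0,1010-
  m21 ⊆ 10-01,1010-
  m22 ⊆ 10-10,101-0
  m27 ⊆ --011 [E]
E = {--011, 00000, 010-1, 011-0}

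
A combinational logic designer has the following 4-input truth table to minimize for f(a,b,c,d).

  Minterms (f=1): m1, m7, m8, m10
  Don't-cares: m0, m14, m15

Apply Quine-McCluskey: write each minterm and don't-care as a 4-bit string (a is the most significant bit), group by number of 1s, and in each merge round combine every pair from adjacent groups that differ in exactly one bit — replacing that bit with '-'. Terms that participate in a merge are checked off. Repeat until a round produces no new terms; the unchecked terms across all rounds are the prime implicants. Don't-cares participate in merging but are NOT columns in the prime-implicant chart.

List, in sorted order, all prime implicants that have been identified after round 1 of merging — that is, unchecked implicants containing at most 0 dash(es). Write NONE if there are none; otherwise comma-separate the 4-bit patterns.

NONE

Round 0: 0000✓ 0001✓ 0111✓ 1000✓ 1010✓ 1110✓ 1111✓
Round 1: -000 -111 000- 1-10 10-0 111-
PIs = {-000, -111, 000-, 1-10, 10-0, 111-}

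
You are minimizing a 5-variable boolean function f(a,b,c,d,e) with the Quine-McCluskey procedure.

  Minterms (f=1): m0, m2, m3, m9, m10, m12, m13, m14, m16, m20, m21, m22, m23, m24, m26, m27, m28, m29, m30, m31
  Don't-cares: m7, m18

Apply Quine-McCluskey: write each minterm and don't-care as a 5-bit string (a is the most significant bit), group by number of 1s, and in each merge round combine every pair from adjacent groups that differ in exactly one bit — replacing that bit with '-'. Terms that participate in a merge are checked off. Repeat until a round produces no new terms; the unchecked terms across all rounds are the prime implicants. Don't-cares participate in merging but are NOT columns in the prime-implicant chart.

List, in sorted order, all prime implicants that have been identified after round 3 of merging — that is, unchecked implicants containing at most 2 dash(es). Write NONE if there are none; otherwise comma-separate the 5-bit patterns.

Round 0: 00000✓ 00010✓ 00011✓ 00111✓ 01001✓ 01010✓ 01100✓ 01101✓ 01110✓ 10000✓ 10010✓ 10100✓ 10101✓ 10110✓ 10111✓ 11000✓ 11010✓ 11011✓ 11100✓ 11101✓ 11110✓ 11111✓
Round 1: -0000✓ -0010✓ -0111 -1010✓ -1100✓ -1101✓ -1110✓ 0-010✓ 00-11 000-0✓ 0001- 01-01 01-10✓ 011-0✓ 0110-✓ 1-000✓ 1-010✓ 1-100✓ 1-101✓ 1-110✓ 1-111✓ 10-00✓ 10-10✓ 100-0✓ 101-0✓ 101-1✓ 1010-✓ 1011-✓ 11-00✓ 11-10✓ 11-11✓ 110-0✓ 1101-✓ 111-0✓ 111-1✓ 1110-✓ 1111-✓
Round 2: --010 -00-0 -1-10 -11-0 -110- 1--00✓ 1--10✓ 1-0-0✓ 1-1-0✓ 1-1-1✓ 1-10-✓ 1-11-✓ 10--0✓ 101--✓ 11--0✓ 11-1- 111--✓
Round 3: 1---0 1-1--
PIs = {--010, -00-0, -0111, -1-10, -11-0, -110-, 00-11, 0001-, 01-01, 1---0, 1-1--, 11-1-}

--010, -00-0, -0111, -1-10, -11-0, -110-, 00-11, 0001-, 01-01, 11-1-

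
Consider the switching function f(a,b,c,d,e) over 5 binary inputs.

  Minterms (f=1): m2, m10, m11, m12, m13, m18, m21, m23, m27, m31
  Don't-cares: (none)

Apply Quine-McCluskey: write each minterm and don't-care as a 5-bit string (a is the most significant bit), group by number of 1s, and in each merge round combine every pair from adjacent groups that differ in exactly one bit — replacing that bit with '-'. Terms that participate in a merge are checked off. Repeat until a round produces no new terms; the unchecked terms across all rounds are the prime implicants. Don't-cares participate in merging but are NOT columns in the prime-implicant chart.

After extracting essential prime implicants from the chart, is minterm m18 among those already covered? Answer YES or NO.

size-2^0 implicants → 00010(✓)  01010(✓)  01011(✓)  01100(✓)  01101(✓)  10010(✓)  10101(✓)  10111(✓)  11011(✓)  11111(✓)
size-2^1 implicants → -0010  -1011  0-010  0101-  0110-  1-111  101-1  11-11
Unchecked terms (primes): -0010, -1011, 0-010, 0101-, 0110-, 1-111, 101-1, 11-11
Minterm coverage:
  m2 ⊆ -0010,0-010
  m10 ⊆ 0-010,0101-
  m11 ⊆ -1011,0101-
  m12 ⊆ 0110- [E]
  m13 ⊆ 0110- [E]
  m18 ⊆ -0010 [E]
  m21 ⊆ 101-1 [E]
  m23 ⊆ 1-111,101-1
  m27 ⊆ -1011,11-11
  m31 ⊆ 1-111,11-11
E = {-0010, 0110-, 101-1}

YES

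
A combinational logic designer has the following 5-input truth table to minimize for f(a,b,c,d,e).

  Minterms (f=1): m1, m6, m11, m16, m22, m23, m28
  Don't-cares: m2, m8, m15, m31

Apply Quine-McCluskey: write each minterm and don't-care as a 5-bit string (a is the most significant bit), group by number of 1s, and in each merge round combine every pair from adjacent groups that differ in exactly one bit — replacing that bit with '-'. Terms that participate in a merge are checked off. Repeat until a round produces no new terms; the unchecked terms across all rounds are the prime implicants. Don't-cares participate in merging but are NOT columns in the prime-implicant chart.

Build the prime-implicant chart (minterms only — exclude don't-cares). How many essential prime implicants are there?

4

[col 0] 00001, 00010*, 00110*, 01000, 01011*, 01111*, 10000, 10110*, 10111*, 11100, 11111*
[col 1] -0110, -1111, 00-10, 01-11, 1-111, 1011-
Prime implicants: -0110, -1111, 00-10, 00001, 01-11, 01000, 1-111, 10000, 1011-, 11100
PI chart (minterm → PIs covering it):
  1 | 00001  (sole → essential)
  6 | -0110,00-10
  11 | 01-11  (sole → essential)
  16 | 10000  (sole → essential)
  22 | -0110,1011-
  23 | 1-111,1011-
  28 | 11100  (sole → essential)
Essential prime implicants: 00001, 01-11, 10000, 11100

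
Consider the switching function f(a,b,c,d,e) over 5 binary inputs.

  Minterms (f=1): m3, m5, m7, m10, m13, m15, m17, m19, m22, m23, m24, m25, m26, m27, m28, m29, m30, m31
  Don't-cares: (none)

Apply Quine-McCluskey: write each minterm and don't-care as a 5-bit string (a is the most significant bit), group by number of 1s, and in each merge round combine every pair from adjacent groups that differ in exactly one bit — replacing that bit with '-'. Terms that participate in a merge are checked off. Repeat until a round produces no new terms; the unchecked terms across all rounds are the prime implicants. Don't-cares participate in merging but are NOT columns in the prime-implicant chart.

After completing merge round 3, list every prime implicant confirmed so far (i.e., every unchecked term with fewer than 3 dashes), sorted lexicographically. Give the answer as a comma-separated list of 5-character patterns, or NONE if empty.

size-2^0 implicants → 00011(✓)  00101(✓)  00111(✓)  01010(✓)  01101(✓)  01111(✓)  10001(✓)  10011(✓)  10110(✓)  10111(✓)  11000(✓)  11001(✓)  11010(✓)  11011(✓)  11100(✓)  11101(✓)  11110(✓)  11111(✓)
size-2^1 implicants → -0011(✓)  -0111(✓)  -1010  -1101(✓)  -1111(✓)  0-101(✓)  0-111(✓)  00-11(✓)  001-1(✓)  011-1(✓)  1-001(✓)  1-011(✓)  1-110(✓)  1-111(✓)  10-11(✓)  100-1(✓)  1011-(✓)  11-00(✓)  11-01(✓)  11-10(✓)  11-11(✓)  110-0(✓)  110-1(✓)  1100-(✓)  1101-(✓)  111-0(✓)  111-1(✓)  1110-(✓)  1111-(✓)
size-2^2 implicants → --111  -0-11  -11-1  0-1-1  1--11  1-0-1  1-11-  11--0(✓)  11--1(✓)  11-0-(✓)  11-1-(✓)  110--(✓)  111--(✓)
size-2^3 implicants → 11---
Unchecked terms (primes): --111, -0-11, -1010, -11-1, 0-1-1, 1--11, 1-0-1, 1-11-, 11---

--111, -0-11, -1010, -11-1, 0-1-1, 1--11, 1-0-1, 1-11-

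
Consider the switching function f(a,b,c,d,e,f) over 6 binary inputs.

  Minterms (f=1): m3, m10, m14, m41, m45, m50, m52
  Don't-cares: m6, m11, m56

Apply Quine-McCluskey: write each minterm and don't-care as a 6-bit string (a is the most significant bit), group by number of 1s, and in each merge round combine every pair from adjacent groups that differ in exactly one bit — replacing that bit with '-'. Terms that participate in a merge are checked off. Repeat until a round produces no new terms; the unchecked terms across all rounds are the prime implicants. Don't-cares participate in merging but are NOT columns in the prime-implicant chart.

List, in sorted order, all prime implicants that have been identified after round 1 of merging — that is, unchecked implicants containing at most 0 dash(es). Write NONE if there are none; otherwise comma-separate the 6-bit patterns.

Round 0: 000011✓ 000110✓ 001010✓ 001011✓ 001110✓ 101001✓ 101101✓ 110010 110100 111000
Round 1: 00-011 00-110 001-10 00101- 101-01
PIs = {00-011, 00-110, 001-10, 00101-, 101-01, 110010, 110100, 111000}

110010, 110100, 111000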